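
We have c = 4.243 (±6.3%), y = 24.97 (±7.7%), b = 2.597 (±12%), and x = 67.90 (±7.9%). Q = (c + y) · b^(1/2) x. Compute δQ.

Let u = c + y = 29.21. δu = √(δc² + δy²) = √(0.0715 + 3.70) = 1.94, so δu/u = 0.0664.
Q is then a monomial in u, b, x:
δQ/Q = √((δu/u)² + (½·δb/b)² + (1·δx/x)²) = √(0.00442 + 0.00360 + 0.00624) = 0.119
Q = 3197, so δQ = 0.119 × 3197 = 382.

382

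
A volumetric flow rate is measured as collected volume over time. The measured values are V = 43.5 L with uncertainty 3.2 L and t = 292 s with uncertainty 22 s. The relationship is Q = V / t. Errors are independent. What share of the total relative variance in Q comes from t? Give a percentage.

(δQ/Q)² = (1·δV/V)² + (-1·δt/t)²
  V term: (1×0.0736)² = 0.00541
  t term: (-1×0.0753)² = 0.00568
Total = 0.0111. Share from t = 0.00568/0.0111 = 0.512.

51.2%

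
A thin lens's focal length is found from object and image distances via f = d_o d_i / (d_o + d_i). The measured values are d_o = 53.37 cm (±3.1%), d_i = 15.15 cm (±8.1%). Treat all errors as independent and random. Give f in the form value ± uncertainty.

∂f/∂d_o = (d_i/(d_o+d_i))² = 0.0489;  ∂f/∂d_i = (d_o/(d_o+d_i))² = 0.607
δf = √((∂f/∂d_o · δd_o)² + (∂f/∂d_i · δd_i)²) = √(0.00654 + 0.554) = 0.749 cm
f = 11.80 cm.

11.80 ± 0.749 cm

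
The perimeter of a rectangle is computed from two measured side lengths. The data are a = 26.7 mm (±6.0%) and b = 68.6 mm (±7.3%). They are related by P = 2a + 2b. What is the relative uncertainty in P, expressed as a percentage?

5.52%

Each term contributes (cᵢ δxᵢ)² to (δP)²:
  (2·δa)² = 10.3;  (2·δb)² = 100
δP = √(111) = 10.5 mm
P = 191 mm, so δP/P = 10.5/191 = 0.0552.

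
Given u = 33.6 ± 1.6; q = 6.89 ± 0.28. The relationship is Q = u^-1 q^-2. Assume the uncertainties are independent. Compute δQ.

5.91e-05

Each factor contributes (exponent × relative error)² to (δQ/Q)²:
  (-1·δu/u)² = (-1×0.0476)² = 0.00227;  (-2·δq/q)² = (-2×0.0406)² = 0.00661
δQ/Q = √(0.00887) = 0.0942
Q = 0.000627, so δQ = 0.0942 × 0.000627 = 5.91e-05.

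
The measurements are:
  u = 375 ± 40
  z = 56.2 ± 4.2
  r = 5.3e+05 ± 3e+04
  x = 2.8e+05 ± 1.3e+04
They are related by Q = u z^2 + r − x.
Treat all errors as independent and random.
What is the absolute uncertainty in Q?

2.2e+05

Let p = u·z^2 = 1.18e+06. δp/p = √((1·δu/u)² + (2·δz/z)²) = √(0.0114 + 0.0223) = 0.184, so δp = 2.17e+05.
Q = p + r − x: δQ = √(δp² + δr² + δx²) = √(4.73e+10 + 9e+08 + 1.69e+08) = 2.2e+05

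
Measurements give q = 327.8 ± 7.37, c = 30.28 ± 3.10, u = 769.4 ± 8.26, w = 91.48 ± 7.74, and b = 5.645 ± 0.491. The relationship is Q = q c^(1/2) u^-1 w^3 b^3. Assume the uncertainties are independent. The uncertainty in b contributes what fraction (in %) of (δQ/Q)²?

(δQ/Q)² = (1·δq/q)² + (½·δc/c)² + (-1·δu/u)² + (3·δw/w)² + (3·δb/b)²
  q term: (1×0.0225)² = 0.000505
  c term: (0.5×0.102)² = 0.00262
  u term: (-1×0.0107)² = 0.000115
  w term: (3×0.0846)² = 0.0644
  b term: (3×0.0870)² = 0.0681
Total = 0.136. Share from b = 0.0681/0.136 = 0.502.

50.2%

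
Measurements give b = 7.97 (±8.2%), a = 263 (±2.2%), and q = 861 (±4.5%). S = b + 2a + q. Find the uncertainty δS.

Absolute uncertainties add in quadrature for a linear combination:
  (δb)² = 0.427;  (2·δa)² = 134;  (δq)² = 1500
δS = √(1640) = 40.4

40.4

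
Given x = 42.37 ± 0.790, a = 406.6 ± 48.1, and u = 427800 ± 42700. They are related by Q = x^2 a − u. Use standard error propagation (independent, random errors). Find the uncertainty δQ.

1e+05

Let p = x^2·a = 729900. δp/p = √((2·δx/x)² + (1·δa/a)²) = √(0.00139 + 0.0140) = 0.124, so δp = 90500.
Q = p − u: δQ = √(δp² + δu²) = √(8.2e+09 + 1.82e+09) = 1e+05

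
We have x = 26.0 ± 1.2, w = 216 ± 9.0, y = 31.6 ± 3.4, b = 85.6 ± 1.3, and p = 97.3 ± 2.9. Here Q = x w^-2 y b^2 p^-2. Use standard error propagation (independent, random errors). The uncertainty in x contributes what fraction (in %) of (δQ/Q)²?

8.48%

(δQ/Q)² = (1·δx/x)² + (-2·δw/w)² + (1·δy/y)² + (2·δb/b)² + (-2·δp/p)²
  x term: (1×0.0462)² = 0.00213
  w term: (-2×0.0417)² = 0.00694
  y term: (1×0.108)² = 0.0116
  b term: (2×0.0152)² = 0.000923
  p term: (-2×0.0298)² = 0.00355
Total = 0.0251. Share from x = 0.00213/0.0251 = 0.0848.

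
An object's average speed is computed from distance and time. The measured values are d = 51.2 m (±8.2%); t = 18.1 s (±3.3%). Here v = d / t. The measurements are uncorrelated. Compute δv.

For a monomial v ∝ d, t^-1, fractional errors add in quadrature:
  (1·δd/d)² = (1×0.0820)² = 0.00672;  (-1·δt/t)² = (-1×0.0330)² = 0.00109
δv/v = √(0.00781) = 0.0884
v = 2.83 m/s, so δv = 0.0884 × 2.83 = 0.250 m/s.

0.250 m/s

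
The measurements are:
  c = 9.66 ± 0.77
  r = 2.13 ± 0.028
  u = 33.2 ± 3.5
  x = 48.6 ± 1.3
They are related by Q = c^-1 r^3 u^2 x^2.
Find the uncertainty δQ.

6.12e+05

Q is a product of powers, so relative uncertainties combine in quadrature:
  (-1·δc/c)² = (-1×0.0797)² = 0.00635;  (3·δr/r)² = (3×0.0131)² = 0.00156;  (2·δu/u)² = (2×0.105)² = 0.0445;  (2·δx/x)² = (2×0.0267)² = 0.00286
δQ/Q = √(0.0552) = 0.235
Q = 2.6e+06, so δQ = 0.235 × 2.6e+06 = 6.12e+05.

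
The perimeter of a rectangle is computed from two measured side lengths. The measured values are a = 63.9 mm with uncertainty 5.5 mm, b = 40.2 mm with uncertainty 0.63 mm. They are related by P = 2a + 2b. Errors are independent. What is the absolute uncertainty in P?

11.1 mm

Sums and differences: (δP)² = Σ (cᵢ δxᵢ)².
  (2·δa)² = 121;  (2·δb)² = 1.59
δP = √(123) = 11.1 mm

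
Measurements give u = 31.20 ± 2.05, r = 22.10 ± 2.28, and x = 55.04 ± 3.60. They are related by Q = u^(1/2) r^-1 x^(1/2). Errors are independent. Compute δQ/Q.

0.113

Q is a product of powers, so relative uncertainties combine in quadrature:
  (½·δu/u)² = (0.5×0.0657)² = 0.00108;  (-1·δr/r)² = (-1×0.103)² = 0.0106;  (½·δx/x)² = (0.5×0.0654)² = 0.00107
δQ/Q = √(0.0128) = 0.113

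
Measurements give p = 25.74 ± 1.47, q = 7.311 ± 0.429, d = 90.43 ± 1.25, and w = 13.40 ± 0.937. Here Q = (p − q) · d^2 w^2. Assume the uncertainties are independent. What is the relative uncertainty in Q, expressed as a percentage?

Let u = p − q = 18.43. δu = √(δp² + δq²) = √(2.16 + 0.184) = 1.53, so δu/u = 0.0831.
Q is then a monomial in u, d, w:
δQ/Q = √((δu/u)² + (2·δd/d)² + (2·δw/w)²) = √(0.00690 + 0.000764 + 0.0196) = 0.165

16.5%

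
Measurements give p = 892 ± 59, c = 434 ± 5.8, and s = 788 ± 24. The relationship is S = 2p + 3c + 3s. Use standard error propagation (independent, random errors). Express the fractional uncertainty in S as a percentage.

2.56%

Absolute uncertainties add in quadrature for a linear combination:
  (2·δp)² = 13900;  (3·δc)² = 303;  (3·δs)² = 5180
δS = √(19400) = 139
S = 5450, so δS/S = 139/5450 = 0.0256.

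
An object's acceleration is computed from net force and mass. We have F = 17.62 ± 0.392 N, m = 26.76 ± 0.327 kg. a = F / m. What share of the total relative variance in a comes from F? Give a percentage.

(δa/a)² = (1·δF/F)² + (-1·δm/m)²
  F term: (1×0.0222)² = 0.000495
  m term: (-1×0.0122)² = 0.000149
Total = 0.000644. Share from F = 0.000495/0.000644 = 0.768.

76.8%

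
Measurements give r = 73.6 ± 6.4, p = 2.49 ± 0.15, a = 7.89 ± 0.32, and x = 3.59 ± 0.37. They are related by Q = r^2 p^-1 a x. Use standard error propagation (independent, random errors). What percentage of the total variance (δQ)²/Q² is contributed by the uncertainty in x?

23.0%

(δQ/Q)² = (2·δr/r)² + (-1·δp/p)² + (1·δa/a)² + (1·δx/x)²
  r term: (2×0.0870)² = 0.0302
  p term: (-1×0.0602)² = 0.00363
  a term: (1×0.0406)² = 0.00164
  x term: (1×0.103)² = 0.0106
Total = 0.0461. Share from x = 0.0106/0.0461 = 0.230.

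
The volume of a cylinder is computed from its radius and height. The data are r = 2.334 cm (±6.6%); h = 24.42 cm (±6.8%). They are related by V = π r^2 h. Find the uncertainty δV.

For a monomial V ∝ r^2, h, fractional errors add in quadrature:
  (2·δr/r)² = (2×0.0660)² = 0.0174;  (1·δh/h)² = (1×0.0680)² = 0.00462
δV/V = √(0.0220) = 0.148
V = 417.9 cm^3, so δV = 0.148 × 417.9 = 62.1 cm^3.

62.1 cm^3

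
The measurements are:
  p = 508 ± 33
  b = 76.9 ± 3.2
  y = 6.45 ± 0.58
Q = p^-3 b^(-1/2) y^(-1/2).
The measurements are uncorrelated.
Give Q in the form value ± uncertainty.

(3.43 ± 0.689) × 10^-10

Q is a product of powers, so relative uncertainties combine in quadrature:
  (-3·δp/p)² = (-3×0.0650)² = 0.0380;  (−½·δb/b)² = (-0.5×0.0416)² = 0.000433;  (−½·δy/y)² = (-0.5×0.0899)² = 0.00202
δQ/Q = √(0.0404) = 0.201
Q = 3.43e-10, so δQ = 0.201 × 3.43e-10 = 6.89e-11.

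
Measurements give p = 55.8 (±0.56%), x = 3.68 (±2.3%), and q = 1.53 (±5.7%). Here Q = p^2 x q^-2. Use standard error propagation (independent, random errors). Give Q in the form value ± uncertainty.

4890 ± 572

For a monomial Q ∝ p^2, x, q^-2, fractional errors add in quadrature:
  (2·δp/p)² = (2×0.00560)² = 0.000125;  (1·δx/x)² = (1×0.0230)² = 0.000529;  (-2·δq/q)² = (-2×0.0570)² = 0.0130
δQ/Q = √(0.0137) = 0.117
Q = 4890, so δQ = 0.117 × 4890 = 572.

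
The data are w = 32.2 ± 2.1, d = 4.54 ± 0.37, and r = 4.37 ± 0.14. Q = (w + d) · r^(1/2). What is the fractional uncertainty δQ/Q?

0.0602

Let u = w + d = 36.7. δu = √(δw² + δd²) = √(4.41 + 0.137) = 2.13, so δu/u = 0.0580.
Q is then a monomial in u, r:
δQ/Q = √((δu/u)² + (½·δr/r)²) = √(0.00337 + 0.000257) = 0.0602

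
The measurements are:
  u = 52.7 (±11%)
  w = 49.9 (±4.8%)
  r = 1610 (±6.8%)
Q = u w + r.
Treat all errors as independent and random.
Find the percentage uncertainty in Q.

Let p = u·w = 2630. δp/p = √((1·δu/u)² + (1·δw/w)²) = √(0.0121 + 0.00230) = 0.120, so δp = 316.
Q = p + r: δQ = √(δp² + δr²) = √(99600 + 12000) = 334
Q = 4240, so δQ/Q = 334/4240 = 0.0788.

7.88%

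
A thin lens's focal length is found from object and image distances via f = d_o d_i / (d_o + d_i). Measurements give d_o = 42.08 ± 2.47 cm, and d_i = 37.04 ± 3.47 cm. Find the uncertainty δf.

∂f/∂d_o = (d_i/(d_o+d_i))² = 0.219;  ∂f/∂d_i = (d_o/(d_o+d_i))² = 0.283
δf = √((∂f/∂d_o · δd_o)² + (∂f/∂d_i · δd_i)²) = √(0.293 + 0.963) = 1.12 cm

1.12 cm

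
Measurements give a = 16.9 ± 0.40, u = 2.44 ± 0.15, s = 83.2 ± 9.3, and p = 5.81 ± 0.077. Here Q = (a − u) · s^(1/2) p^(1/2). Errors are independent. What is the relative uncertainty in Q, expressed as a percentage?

Let w = a − u = 14.5. δw = √(δa² + δu²) = √(0.160 + 0.0225) = 0.427, so δw/w = 0.0295.
Q is then a monomial in w, s, p:
δQ/Q = √((δw/w)² + (½·δs/s)² + (½·δp/p)²) = √(0.000873 + 0.00312 + 4.39e-05) = 0.0636

6.36%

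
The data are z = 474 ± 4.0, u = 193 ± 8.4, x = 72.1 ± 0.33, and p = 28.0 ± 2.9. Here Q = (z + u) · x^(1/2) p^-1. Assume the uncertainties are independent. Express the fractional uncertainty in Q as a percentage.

Let w = z + u = 667. δw = √(δz² + δu²) = √(16.0 + 70.6) = 9.30, so δw/w = 0.0139.
Q is then a monomial in w, x, p:
δQ/Q = √((δw/w)² + (½·δx/x)² + (-1·δp/p)²) = √(0.000195 + 5.24e-06 + 0.0107) = 0.105

10.5%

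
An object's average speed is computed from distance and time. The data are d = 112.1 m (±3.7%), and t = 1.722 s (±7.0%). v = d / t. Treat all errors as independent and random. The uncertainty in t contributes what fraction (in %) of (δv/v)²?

(δv/v)² = (1·δd/d)² + (-1·δt/t)²
  d term: (1×0.0370)² = 0.00137
  t term: (-1×0.0700)² = 0.00490
Total = 0.00627. Share from t = 0.00490/0.00627 = 0.782.

78.2%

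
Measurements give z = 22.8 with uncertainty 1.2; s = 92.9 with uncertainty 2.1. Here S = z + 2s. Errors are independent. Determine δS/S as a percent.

2.09%

Absolute uncertainties add in quadrature for a linear combination:
  (δz)² = 1.44;  (2·δs)² = 17.6
δS = √(19.1) = 4.37
S = 209, so δS/S = 4.37/209 = 0.0209.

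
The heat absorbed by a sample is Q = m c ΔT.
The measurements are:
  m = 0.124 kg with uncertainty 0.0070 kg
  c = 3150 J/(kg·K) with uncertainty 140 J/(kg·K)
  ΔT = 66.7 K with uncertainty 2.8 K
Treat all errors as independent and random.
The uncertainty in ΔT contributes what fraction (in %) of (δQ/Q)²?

(δQ/Q)² = (1·δm/m)² + (1·δc/c)² + (1·δΔT/ΔT)²
  m term: (1×0.0565)² = 0.00319
  c term: (1×0.0444)² = 0.00198
  ΔT term: (1×0.0420)² = 0.00176
Total = 0.00692. Share from ΔT = 0.00176/0.00692 = 0.254.

25.4%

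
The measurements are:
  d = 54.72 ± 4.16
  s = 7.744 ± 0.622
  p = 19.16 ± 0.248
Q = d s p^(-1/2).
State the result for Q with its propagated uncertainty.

96.81 ± 10.7

Products/powers → add relative errors in quadrature, weighted by exponent:
  (1·δd/d)² = (1×0.0760)² = 0.00578;  (1·δs/s)² = (1×0.0803)² = 0.00645;  (−½·δp/p)² = (-0.5×0.0129)² = 4.19e-05
δQ/Q = √(0.0123) = 0.111
Q = 96.81, so δQ = 0.111 × 96.81 = 10.7.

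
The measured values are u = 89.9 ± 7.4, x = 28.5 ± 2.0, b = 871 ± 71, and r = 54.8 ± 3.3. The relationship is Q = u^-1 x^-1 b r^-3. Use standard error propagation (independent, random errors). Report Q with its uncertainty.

(2.07 ± 0.466) × 10^-6

Products/powers → add relative errors in quadrature, weighted by exponent:
  (-1·δu/u)² = (-1×0.0823)² = 0.00678;  (-1·δx/x)² = (-1×0.0702)² = 0.00492;  (1·δb/b)² = (1×0.0815)² = 0.00664;  (-3·δr/r)² = (-3×0.0602)² = 0.0326
δQ/Q = √(0.0510) = 0.226
Q = 2.07e-06, so δQ = 0.226 × 2.07e-06 = 4.66e-07.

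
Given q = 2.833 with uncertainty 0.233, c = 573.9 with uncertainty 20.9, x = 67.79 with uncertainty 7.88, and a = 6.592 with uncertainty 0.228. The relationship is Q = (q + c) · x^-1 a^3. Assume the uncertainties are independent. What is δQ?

390

Let u = q + c = 576.7. δu = √(δq² + δc²) = √(0.0543 + 437) = 20.9, so δu/u = 0.0362.
Q is then a monomial in u, x, a:
δQ/Q = √((δu/u)² + (-1·δx/x)² + (3·δa/a)²) = √(0.00131 + 0.0135 + 0.0108) = 0.160
Q = 2437, so δQ = 0.160 × 2437 = 390.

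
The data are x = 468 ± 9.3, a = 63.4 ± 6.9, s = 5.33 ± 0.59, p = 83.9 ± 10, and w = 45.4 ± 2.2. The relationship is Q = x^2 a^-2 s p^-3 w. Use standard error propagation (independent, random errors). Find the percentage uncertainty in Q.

Products/powers → add relative errors in quadrature, weighted by exponent:
  (2·δx/x)² = (2×0.0199)² = 0.00158;  (-2·δa/a)² = (-2×0.109)² = 0.0474;  (1·δs/s)² = (1×0.111)² = 0.0123;  (-3·δp/p)² = (-3×0.119)² = 0.128;  (1·δw/w)² = (1×0.0485)² = 0.00235
δQ/Q = √(0.191) = 0.438

43.8%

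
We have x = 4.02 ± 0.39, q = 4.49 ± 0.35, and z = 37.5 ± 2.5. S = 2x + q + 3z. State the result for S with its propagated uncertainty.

125 ± 7.55

Each term contributes (cᵢ δxᵢ)² to (δS)²:
  (2·δx)² = 0.608;  (δq)² = 0.122;  (3·δz)² = 56.2
δS = √(57.0) = 7.55
S = 125.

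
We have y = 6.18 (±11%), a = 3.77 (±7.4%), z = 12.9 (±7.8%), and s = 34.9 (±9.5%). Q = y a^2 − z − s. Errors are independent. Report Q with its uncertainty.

40.0 ± 16.6

Let p = y·a^2 = 87.8. δp/p = √((1·δy/y)² + (2·δa/a)²) = √(0.0121 + 0.0219) = 0.184, so δp = 16.2.
Q = p − z − s: δQ = √(δp² + δz² + δs²) = √(262 + 1.01 + 11.0) = 16.6
Q = 40.0.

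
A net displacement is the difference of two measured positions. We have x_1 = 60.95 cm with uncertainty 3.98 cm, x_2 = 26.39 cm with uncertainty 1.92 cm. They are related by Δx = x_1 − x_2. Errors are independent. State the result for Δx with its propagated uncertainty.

Each term contributes (cᵢ δxᵢ)² to (δΔx)²:
  (δx_1)² = 15.8;  (δx_2)² = 3.69
δΔx = √(19.5) = 4.42 cm
Δx = 34.56 cm.

34.56 ± 4.42 cm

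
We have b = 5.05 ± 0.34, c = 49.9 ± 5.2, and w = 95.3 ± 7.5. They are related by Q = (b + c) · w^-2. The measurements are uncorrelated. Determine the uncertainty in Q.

0.00111

Let u = b + c = 54.9. δu = √(δb² + δc²) = √(0.116 + 27.0) = 5.21, so δu/u = 0.0948.
Q is then a monomial in u, w:
δQ/Q = √((δu/u)² + (-2·δw/w)²) = √(0.00899 + 0.0248) = 0.184
Q = 0.00605, so δQ = 0.184 × 0.00605 = 0.00111.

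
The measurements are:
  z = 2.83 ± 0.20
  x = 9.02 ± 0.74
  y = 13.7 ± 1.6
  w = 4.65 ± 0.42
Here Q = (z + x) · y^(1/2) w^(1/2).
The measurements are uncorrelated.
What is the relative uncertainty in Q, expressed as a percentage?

9.82%

Let u = z + x = 11.8. δu = √(δz² + δx²) = √(0.0400 + 0.548) = 0.767, so δu/u = 0.0647.
Q is then a monomial in u, y, w:
δQ/Q = √((δu/u)² + (½·δy/y)² + (½·δw/w)²) = √(0.00418 + 0.00341 + 0.00204) = 0.0982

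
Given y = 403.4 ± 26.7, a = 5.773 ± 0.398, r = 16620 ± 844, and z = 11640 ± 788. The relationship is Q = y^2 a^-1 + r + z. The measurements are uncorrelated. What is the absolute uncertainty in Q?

4360

Let p = y^2·a^-1 = 28190. δp/p = √((2·δy/y)² + (-1·δa/a)²) = √(0.0175 + 0.00475) = 0.149, so δp = 4210.
Q = p + r + z: δQ = √(δp² + δr² + δz²) = √(1.77e+07 + 7.12e+05 + 6.21e+05) = 4360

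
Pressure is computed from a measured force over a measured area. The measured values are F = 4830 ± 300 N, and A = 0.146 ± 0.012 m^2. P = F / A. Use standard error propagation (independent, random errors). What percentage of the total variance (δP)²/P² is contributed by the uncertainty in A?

(δP/P)² = (1·δF/F)² + (-1·δA/A)²
  F term: (1×0.0621)² = 0.00386
  A term: (-1×0.0822)² = 0.00676
Total = 0.0106. Share from A = 0.00676/0.0106 = 0.637.

63.7%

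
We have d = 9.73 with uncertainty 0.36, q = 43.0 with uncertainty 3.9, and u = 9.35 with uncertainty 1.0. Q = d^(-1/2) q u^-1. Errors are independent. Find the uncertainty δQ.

For a monomial Q ∝ d^(-1/2), q, u^-1, fractional errors add in quadrature:
  (−½·δd/d)² = (-0.5×0.0370)² = 0.000342;  (1·δq/q)² = (1×0.0907)² = 0.00823;  (-1·δu/u)² = (-1×0.107)² = 0.0114
δQ/Q = √(0.0200) = 0.141
Q = 1.47, so δQ = 0.141 × 1.47 = 0.209.

0.209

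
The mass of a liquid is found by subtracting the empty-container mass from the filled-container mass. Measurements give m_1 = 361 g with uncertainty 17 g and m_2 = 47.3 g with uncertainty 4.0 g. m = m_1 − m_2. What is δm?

Each term contributes (cᵢ δxᵢ)² to (δm)²:
  (δm_1)² = 289;  (δm_2)² = 16.0
δm = √(305) = 17.5 g

17.5 g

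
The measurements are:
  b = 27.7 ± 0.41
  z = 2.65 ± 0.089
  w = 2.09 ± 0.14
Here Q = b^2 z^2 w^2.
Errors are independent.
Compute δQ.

Products/powers → add relative errors in quadrature, weighted by exponent:
  (2·δb/b)² = (2×0.0148)² = 0.000876;  (2·δz/z)² = (2×0.0336)² = 0.00451;  (2·δw/w)² = (2×0.0670)² = 0.0179
δQ/Q = √(0.0233) = 0.153
Q = 23500, so δQ = 0.153 × 23500 = 3600.

3600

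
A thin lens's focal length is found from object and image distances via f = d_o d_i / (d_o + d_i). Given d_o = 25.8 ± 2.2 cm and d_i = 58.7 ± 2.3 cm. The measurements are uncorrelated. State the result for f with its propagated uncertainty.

∂f/∂d_o = (d_i/(d_o+d_i))² = 0.483;  ∂f/∂d_i = (d_o/(d_o+d_i))² = 0.0932
δf = √((∂f/∂d_o · δd_o)² + (∂f/∂d_i · δd_i)²) = √(1.13 + 0.0460) = 1.08 cm
f = 17.9 cm.

17.9 ± 1.08 cm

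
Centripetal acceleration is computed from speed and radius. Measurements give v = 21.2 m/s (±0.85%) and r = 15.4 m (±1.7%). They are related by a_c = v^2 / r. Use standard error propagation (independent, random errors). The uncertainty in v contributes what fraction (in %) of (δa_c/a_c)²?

50.0%

(δa_c/a_c)² = (2·δv/v)² + (-1·δr/r)²
  v term: (2×0.00850)² = 0.000289
  r term: (-1×0.0170)² = 0.000289
Total = 0.000578. Share from v = 0.000289/0.000578 = 0.500.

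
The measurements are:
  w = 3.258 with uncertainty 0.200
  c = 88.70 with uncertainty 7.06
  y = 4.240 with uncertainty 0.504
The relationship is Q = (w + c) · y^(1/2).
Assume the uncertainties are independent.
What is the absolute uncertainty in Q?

18.4

Let u = w + c = 91.96. δu = √(δw² + δc²) = √(0.0400 + 49.8) = 7.06, so δu/u = 0.0768.
Q is then a monomial in u, y:
δQ/Q = √((δu/u)² + (½·δy/y)²) = √(0.00590 + 0.00353) = 0.0971
Q = 189.4, so δQ = 0.0971 × 189.4 = 18.4.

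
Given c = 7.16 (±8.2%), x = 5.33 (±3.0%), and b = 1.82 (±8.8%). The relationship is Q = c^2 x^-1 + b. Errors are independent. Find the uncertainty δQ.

Let p = c^2·x^-1 = 9.62. δp/p = √((2·δc/c)² + (-1·δx/x)²) = √(0.0269 + 0.000900) = 0.167, so δp = 1.60.
Q = p + b: δQ = √(δp² + δb²) = √(2.57 + 0.0257) = 1.61

1.61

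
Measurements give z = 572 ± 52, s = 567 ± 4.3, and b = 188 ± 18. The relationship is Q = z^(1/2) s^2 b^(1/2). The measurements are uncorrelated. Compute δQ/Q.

0.0677

Each factor contributes (exponent × relative error)² to (δQ/Q)²:
  (½·δz/z)² = (0.5×0.0909)² = 0.00207;  (2·δs/s)² = (2×0.00758)² = 0.000230;  (½·δb/b)² = (0.5×0.0957)² = 0.00229
δQ/Q = √(0.00459) = 0.0677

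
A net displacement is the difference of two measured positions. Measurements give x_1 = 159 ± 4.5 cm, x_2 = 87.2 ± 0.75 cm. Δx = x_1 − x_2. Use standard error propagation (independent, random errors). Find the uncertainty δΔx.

4.56 cm

Sums and differences: (δΔx)² = Σ (cᵢ δxᵢ)².
  (δx_1)² = 20.2;  (δx_2)² = 0.562
δΔx = √(20.8) = 4.56 cm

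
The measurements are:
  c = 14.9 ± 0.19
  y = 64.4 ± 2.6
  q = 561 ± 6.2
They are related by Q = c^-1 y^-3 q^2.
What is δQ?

Relative error in a monomial: (δQ/Q)² = Σ (nᵢ · δxᵢ/xᵢ)².
  (-1·δc/c)² = (-1×0.0128)² = 0.000163;  (-3·δy/y)² = (-3×0.0404)² = 0.0147;  (2·δq/q)² = (2×0.0111)² = 0.000489
δQ/Q = √(0.0153) = 0.124
Q = 0.0791, so δQ = 0.124 × 0.0791 = 0.00979.

0.00979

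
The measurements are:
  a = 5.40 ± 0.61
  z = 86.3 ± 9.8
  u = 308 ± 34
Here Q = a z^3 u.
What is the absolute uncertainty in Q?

4.01e+08

For a monomial Q ∝ a, z^3, u, fractional errors add in quadrature:
  (1·δa/a)² = (1×0.113)² = 0.0128;  (3·δz/z)² = (3×0.114)² = 0.116;  (1·δu/u)² = (1×0.110)² = 0.0122
δQ/Q = √(0.141) = 0.376
Q = 1.07e+09, so δQ = 0.376 × 1.07e+09 = 4.01e+08.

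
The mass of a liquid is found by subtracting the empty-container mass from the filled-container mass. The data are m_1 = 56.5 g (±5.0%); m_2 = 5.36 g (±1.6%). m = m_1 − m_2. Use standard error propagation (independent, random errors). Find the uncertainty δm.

For a sum/difference, combine absolute errors in quadrature:
  (δm_1)² = 7.98;  (δm_2)² = 0.00735
δm = √(7.99) = 2.83 g

2.83 g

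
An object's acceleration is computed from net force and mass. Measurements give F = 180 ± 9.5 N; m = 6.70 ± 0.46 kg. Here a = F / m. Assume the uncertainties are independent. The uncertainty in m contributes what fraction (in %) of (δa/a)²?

(δa/a)² = (1·δF/F)² + (-1·δm/m)²
  F term: (1×0.0528)² = 0.00279
  m term: (-1×0.0687)² = 0.00471
Total = 0.00750. Share from m = 0.00471/0.00750 = 0.629.

62.9%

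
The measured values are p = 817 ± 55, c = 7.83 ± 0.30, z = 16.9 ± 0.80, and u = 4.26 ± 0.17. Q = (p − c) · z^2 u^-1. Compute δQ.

6680

Let w = p − c = 809. δw = √(δp² + δc²) = √(3020 + 0.0900) = 55.0, so δw/w = 0.0680.
Q is then a monomial in w, z, u:
δQ/Q = √((δw/w)² + (2·δz/z)² + (-1·δu/u)²) = √(0.00462 + 0.00896 + 0.00159) = 0.123
Q = 54300, so δQ = 0.123 × 54300 = 6680.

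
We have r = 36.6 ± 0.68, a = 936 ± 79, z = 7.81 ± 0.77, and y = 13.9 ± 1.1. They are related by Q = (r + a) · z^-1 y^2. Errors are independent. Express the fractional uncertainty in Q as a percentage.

20.3%

Let u = r + a = 973. δu = √(δr² + δa²) = √(0.462 + 6240) = 79.0, so δu/u = 0.0812.
Q is then a monomial in u, z, y:
δQ/Q = √((δu/u)² + (-1·δz/z)² + (2·δy/y)²) = √(0.00660 + 0.00972 + 0.0251) = 0.203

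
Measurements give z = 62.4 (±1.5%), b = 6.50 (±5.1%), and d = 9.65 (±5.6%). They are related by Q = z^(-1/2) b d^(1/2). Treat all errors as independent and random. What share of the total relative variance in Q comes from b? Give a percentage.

75.6%

(δQ/Q)² = (−½·δz/z)² + (1·δb/b)² + (½·δd/d)²
  z term: (-0.5×0.0150)² = 5.62e-05
  b term: (1×0.0510)² = 0.00260
  d term: (0.5×0.0560)² = 0.000784
Total = 0.00344. Share from b = 0.00260/0.00344 = 0.756.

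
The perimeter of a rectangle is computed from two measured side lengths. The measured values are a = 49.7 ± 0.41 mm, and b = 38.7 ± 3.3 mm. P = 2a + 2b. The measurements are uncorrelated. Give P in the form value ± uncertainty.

Absolute uncertainties add in quadrature for a linear combination:
  (2·δa)² = 0.672;  (2·δb)² = 43.6
δP = √(44.2) = 6.65 mm
P = 177 mm.

177 ± 6.65 mm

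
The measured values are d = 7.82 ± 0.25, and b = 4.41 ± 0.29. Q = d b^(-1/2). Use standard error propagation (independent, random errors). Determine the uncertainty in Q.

Each factor contributes (exponent × relative error)² to (δQ/Q)²:
  (1·δd/d)² = (1×0.0320)² = 0.00102;  (−½·δb/b)² = (-0.5×0.0658)² = 0.00108
δQ/Q = √(0.00210) = 0.0459
Q = 3.72, so δQ = 0.0459 × 3.72 = 0.171.

0.171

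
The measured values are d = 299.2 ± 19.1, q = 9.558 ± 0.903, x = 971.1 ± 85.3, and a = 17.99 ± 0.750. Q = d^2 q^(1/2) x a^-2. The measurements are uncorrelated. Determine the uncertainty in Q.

1.51e+05

Products/powers → add relative errors in quadrature, weighted by exponent:
  (2·δd/d)² = (2×0.0638)² = 0.0163;  (½·δq/q)² = (0.5×0.0945)² = 0.00223;  (1·δx/x)² = (1×0.0878)² = 0.00772;  (-2·δa/a)² = (-2×0.0417)² = 0.00695
δQ/Q = √(0.0332) = 0.182
Q = 830400, so δQ = 0.182 × 830400 = 1.51e+05.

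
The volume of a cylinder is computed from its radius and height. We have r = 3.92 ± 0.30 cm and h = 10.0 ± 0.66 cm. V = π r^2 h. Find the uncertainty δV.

80.5 cm^3

Each factor contributes (exponent × relative error)² to (δV/V)²:
  (2·δr/r)² = (2×0.0765)² = 0.0234;  (1·δh/h)² = (1×0.0660)² = 0.00436
δV/V = √(0.0278) = 0.167
V = 483 cm^3, so δV = 0.167 × 483 = 80.5 cm^3.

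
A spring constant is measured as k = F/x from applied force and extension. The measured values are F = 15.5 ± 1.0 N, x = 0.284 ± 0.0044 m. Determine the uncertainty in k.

3.62 N/m

Each factor contributes (exponent × relative error)² to (δk/k)²:
  (1·δF/F)² = (1×0.0645)² = 0.00416;  (-1·δx/x)² = (-1×0.0155)² = 0.000240
δk/k = √(0.00440) = 0.0664
k = 54.6 N/m, so δk = 0.0664 × 54.6 = 3.62 N/m.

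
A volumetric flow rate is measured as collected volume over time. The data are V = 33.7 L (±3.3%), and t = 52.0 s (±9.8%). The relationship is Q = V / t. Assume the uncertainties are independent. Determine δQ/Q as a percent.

Products/powers → add relative errors in quadrature, weighted by exponent:
  (1·δV/V)² = (1×0.0330)² = 0.00109;  (-1·δt/t)² = (-1×0.0980)² = 0.00960
δQ/Q = √(0.0107) = 0.103

10.3%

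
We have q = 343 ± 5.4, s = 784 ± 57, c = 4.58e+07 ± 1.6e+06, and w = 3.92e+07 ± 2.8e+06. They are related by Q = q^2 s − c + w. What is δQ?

Let p = q^2·s = 9.22e+07. δp/p = √((2·δq/q)² + (1·δs/s)²) = √(0.000991 + 0.00529) = 0.0792, so δp = 7.31e+06.
Q = p − c + w: δQ = √(δp² + δc² + δw²) = √(5.34e+13 + 2.56e+12 + 7.84e+12) = 7.99e+06

7.99e+06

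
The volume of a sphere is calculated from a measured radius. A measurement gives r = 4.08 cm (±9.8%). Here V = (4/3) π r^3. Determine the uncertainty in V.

83.6 cm^3

V ∝ r^3, so δV/V = |3| · δr/r = 3 × 0.0980 = 0.294.
V = 284 cm^3, so δV = 0.294 × 284 = 83.6 cm^3.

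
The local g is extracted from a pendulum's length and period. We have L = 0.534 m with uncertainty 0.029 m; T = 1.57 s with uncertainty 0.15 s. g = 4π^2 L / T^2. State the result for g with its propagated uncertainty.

8.55 ± 1.70 m/s^2

Products/powers → add relative errors in quadrature, weighted by exponent:
  (1·δL/L)² = (1×0.0543)² = 0.00295;  (-2·δT/T)² = (-2×0.0955)² = 0.0365
δg/g = √(0.0395) = 0.199
g = 8.55 m/s^2, so δg = 0.199 × 8.55 = 1.70 m/s^2.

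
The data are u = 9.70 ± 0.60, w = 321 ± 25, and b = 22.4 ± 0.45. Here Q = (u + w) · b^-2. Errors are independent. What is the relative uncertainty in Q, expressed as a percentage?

8.56%

Let h = u + w = 331. δh = √(δu² + δw²) = √(0.360 + 625) = 25.0, so δh/h = 0.0756.
Q is then a monomial in h, b:
δQ/Q = √((δh/h)² + (-2·δb/b)²) = √(0.00572 + 0.00161) = 0.0856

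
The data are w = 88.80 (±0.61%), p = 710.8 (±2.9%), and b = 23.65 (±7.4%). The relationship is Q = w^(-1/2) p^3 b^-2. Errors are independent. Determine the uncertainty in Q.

Since Q is a product/quotient, work with relative uncertainties:
  (−½·δw/w)² = (-0.5×0.00610)² = 9.3e-06;  (3·δp/p)² = (3×0.0290)² = 0.00757;  (-2·δb/b)² = (-2×0.0740)² = 0.0219
δQ/Q = √(0.0295) = 0.172
Q = 68140, so δQ = 0.172 × 68140 = 11700.

11700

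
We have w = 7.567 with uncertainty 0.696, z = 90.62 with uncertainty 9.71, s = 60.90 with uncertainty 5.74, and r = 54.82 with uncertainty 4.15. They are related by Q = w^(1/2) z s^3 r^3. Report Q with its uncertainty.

(9.276 ± 3.53) × 10^12

Since Q is a product/quotient, work with relative uncertainties:
  (½·δw/w)² = (0.5×0.0920)² = 0.00212;  (1·δz/z)² = (1×0.107)² = 0.0115;  (3·δs/s)² = (3×0.0943)² = 0.0800;  (3·δr/r)² = (3×0.0757)² = 0.0516
δQ/Q = √(0.145) = 0.381
Q = 9.276e+12, so δQ = 0.381 × 9.276e+12 = 3.53e+12.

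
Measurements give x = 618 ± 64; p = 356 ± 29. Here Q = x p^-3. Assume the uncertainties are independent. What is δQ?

Relative error in a monomial: (δQ/Q)² = Σ (nᵢ · δxᵢ/xᵢ)².
  (1·δx/x)² = (1×0.104)² = 0.0107;  (-3·δp/p)² = (-3×0.0815)² = 0.0597
δQ/Q = √(0.0704) = 0.265
Q = 1.37e-05, so δQ = 0.265 × 1.37e-05 = 3.64e-06.

3.64e-06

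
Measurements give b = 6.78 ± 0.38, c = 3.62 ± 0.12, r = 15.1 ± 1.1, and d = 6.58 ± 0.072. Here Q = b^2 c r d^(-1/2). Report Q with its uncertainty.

980 ± 135

Products/powers → add relative errors in quadrature, weighted by exponent:
  (2·δb/b)² = (2×0.0560)² = 0.0126;  (1·δc/c)² = (1×0.0331)² = 0.00110;  (1·δr/r)² = (1×0.0728)² = 0.00531;  (−½·δd/d)² = (-0.5×0.0109)² = 2.99e-05
δQ/Q = √(0.0190) = 0.138
Q = 980, so δQ = 0.138 × 980 = 135.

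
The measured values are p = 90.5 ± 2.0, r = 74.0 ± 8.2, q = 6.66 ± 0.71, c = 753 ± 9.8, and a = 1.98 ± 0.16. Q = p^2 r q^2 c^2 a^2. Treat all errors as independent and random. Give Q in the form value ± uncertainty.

Q is a product of powers, so relative uncertainties combine in quadrature:
  (2·δp/p)² = (2×0.0221)² = 0.00195;  (1·δr/r)² = (1×0.111)² = 0.0123;  (2·δq/q)² = (2×0.107)² = 0.0455;  (2·δc/c)² = (2×0.0130)² = 0.000678;  (2·δa/a)² = (2×0.0808)² = 0.0261
δQ/Q = √(0.0865) = 0.294
Q = 5.98e+13, so δQ = 0.294 × 5.98e+13 = 1.76e+13.

(5.98 ± 1.76) × 10^13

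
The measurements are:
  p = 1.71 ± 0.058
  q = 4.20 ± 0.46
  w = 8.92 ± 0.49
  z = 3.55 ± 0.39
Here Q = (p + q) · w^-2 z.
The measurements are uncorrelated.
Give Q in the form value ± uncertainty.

0.264 ± 0.0459

Let u = p + q = 5.91. δu = √(δp² + δq²) = √(0.00336 + 0.212) = 0.464, so δu/u = 0.0785.
Q is then a monomial in u, w, z:
δQ/Q = √((δu/u)² + (-2·δw/w)² + (1·δz/z)²) = √(0.00615 + 0.0121 + 0.0121) = 0.174
Q = 0.264, so δQ = 0.174 × 0.264 = 0.0459.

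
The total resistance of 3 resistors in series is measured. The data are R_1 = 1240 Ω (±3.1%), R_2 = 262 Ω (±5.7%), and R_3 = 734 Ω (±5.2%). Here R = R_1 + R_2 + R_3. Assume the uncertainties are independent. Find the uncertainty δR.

R is a linear combination, so absolute uncertainties add in quadrature:
  (δR_1)² = 1480;  (δR_2)² = 223;  (δR_3)² = 1460
δR = √(3160) = 56.2 Ω

56.2 Ω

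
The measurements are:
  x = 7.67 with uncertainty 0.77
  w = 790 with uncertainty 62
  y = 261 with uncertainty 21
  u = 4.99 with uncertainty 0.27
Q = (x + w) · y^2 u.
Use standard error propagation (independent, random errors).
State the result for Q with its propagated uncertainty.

(2.71 ± 0.506) × 10^8

Let h = x + w = 798. δh = √(δx² + δw²) = √(0.593 + 3840) = 62.0, so δh/h = 0.0777.
Q is then a monomial in h, y, u:
δQ/Q = √((δh/h)² + (2·δy/y)² + (1·δu/u)²) = √(0.00604 + 0.0259 + 0.00293) = 0.187
Q = 2.71e+08, so δQ = 0.187 × 2.71e+08 = 5.06e+07.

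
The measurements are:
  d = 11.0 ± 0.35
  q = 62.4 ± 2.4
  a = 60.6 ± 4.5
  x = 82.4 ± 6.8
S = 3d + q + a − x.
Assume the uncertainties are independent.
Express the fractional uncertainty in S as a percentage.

Each term contributes (cᵢ δxᵢ)² to (δS)²:
  (3·δd)² = 1.10;  (δq)² = 5.76;  (δa)² = 20.2;  (δx)² = 46.2
δS = √(73.4) = 8.56
S = 73.6, so δS/S = 8.56/73.6 = 0.116.

11.6%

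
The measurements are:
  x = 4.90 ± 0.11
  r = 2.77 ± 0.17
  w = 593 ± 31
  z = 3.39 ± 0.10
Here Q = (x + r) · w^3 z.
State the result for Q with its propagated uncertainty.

Let u = x + r = 7.67. δu = √(δx² + δr²) = √(0.0121 + 0.0289) = 0.202, so δu/u = 0.0264.
Q is then a monomial in u, w, z:
δQ/Q = √((δu/u)² + (3·δw/w)² + (1·δz/z)²) = √(0.000697 + 0.0246 + 0.000870) = 0.162
Q = 5.42e+09, so δQ = 0.162 × 5.42e+09 = 8.77e+08.

(5.42 ± 0.877) × 10^9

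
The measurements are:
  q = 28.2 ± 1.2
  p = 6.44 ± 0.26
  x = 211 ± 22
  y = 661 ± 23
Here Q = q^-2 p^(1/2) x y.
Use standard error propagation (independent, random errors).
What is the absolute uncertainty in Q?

Q is a product of powers, so relative uncertainties combine in quadrature:
  (-2·δq/q)² = (-2×0.0426)² = 0.00724;  (½·δp/p)² = (0.5×0.0404)² = 0.000407;  (1·δx/x)² = (1×0.104)² = 0.0109;  (1·δy/y)² = (1×0.0348)² = 0.00121
δQ/Q = √(0.0197) = 0.140
Q = 445, so δQ = 0.140 × 445 = 62.5.

62.5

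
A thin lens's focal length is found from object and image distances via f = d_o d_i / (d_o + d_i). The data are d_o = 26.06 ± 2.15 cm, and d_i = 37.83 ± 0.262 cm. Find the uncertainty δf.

∂f/∂d_o = (d_i/(d_o+d_i))² = 0.351;  ∂f/∂d_i = (d_o/(d_o+d_i))² = 0.166
δf = √((∂f/∂d_o · δd_o)² + (∂f/∂d_i · δd_i)²) = √(0.568 + 0.00190) = 0.755 cm

0.755 cm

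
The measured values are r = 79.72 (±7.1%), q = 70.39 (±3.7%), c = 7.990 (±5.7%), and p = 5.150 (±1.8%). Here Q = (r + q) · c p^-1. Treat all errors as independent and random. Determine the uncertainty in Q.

Let u = r + q = 150.1. δu = √(δr² + δq²) = √(32.0 + 6.78) = 6.23, so δu/u = 0.0415.
Q is then a monomial in u, c, p:
δQ/Q = √((δu/u)² + (1·δc/c)² + (-1·δp/p)²) = √(0.00172 + 0.00325 + 0.000324) = 0.0728
Q = 232.9, so δQ = 0.0728 × 232.9 = 16.9.

16.9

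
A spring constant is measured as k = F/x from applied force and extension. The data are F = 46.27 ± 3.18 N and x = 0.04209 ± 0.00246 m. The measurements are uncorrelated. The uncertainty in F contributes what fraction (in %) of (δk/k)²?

(δk/k)² = (1·δF/F)² + (-1·δx/x)²
  F term: (1×0.0687)² = 0.00472
  x term: (-1×0.0584)² = 0.00342
Total = 0.00814. Share from F = 0.00472/0.00814 = 0.580.

58.0%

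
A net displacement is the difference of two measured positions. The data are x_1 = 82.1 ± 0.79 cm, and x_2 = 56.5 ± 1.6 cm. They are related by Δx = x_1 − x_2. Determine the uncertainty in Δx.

Absolute uncertainties add in quadrature for a linear combination:
  (δx_1)² = 0.624;  (δx_2)² = 2.56
δΔx = √(3.18) = 1.78 cm

1.78 cm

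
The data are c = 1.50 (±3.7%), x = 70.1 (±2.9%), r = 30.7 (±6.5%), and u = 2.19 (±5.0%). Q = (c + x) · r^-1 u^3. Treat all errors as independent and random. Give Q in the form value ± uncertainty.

24.5 ± 4.06

Let w = c + x = 71.6. δw = √(δc² + δx²) = √(0.00308 + 4.13) = 2.03, so δw/w = 0.0284.
Q is then a monomial in w, r, u:
δQ/Q = √((δw/w)² + (-1·δr/r)² + (3·δu/u)²) = √(0.000807 + 0.00423 + 0.0225) = 0.166
Q = 24.5, so δQ = 0.166 × 24.5 = 4.06.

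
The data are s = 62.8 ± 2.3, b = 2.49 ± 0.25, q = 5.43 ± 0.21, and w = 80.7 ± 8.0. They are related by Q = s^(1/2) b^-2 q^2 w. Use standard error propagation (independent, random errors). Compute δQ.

Since Q is a product/quotient, work with relative uncertainties:
  (½·δs/s)² = (0.5×0.0366)² = 0.000335;  (-2·δb/b)² = (-2×0.100)² = 0.0403;  (2·δq/q)² = (2×0.0387)² = 0.00598;  (1·δw/w)² = (1×0.0991)² = 0.00983
δQ/Q = √(0.0565) = 0.238
Q = 3040, so δQ = 0.238 × 3040 = 723.

723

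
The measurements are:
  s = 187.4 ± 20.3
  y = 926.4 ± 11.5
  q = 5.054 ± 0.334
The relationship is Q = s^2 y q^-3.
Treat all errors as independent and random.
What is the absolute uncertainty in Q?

74100

Each factor contributes (exponent × relative error)² to (δQ/Q)²:
  (2·δs/s)² = (2×0.108)² = 0.0469;  (1·δy/y)² = (1×0.0124)² = 0.000154;  (-3·δq/q)² = (-3×0.0661)² = 0.0393
δQ/Q = √(0.0864) = 0.294
Q = 252000, so δQ = 0.294 × 252000 = 74100.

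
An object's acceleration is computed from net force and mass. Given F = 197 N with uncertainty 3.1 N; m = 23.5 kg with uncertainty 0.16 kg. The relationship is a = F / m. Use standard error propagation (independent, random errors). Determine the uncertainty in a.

0.144 m/s^2

Each factor contributes (exponent × relative error)² to (δa/a)²:
  (1·δF/F)² = (1×0.0157)² = 0.000248;  (-1·δm/m)² = (-1×0.00681)² = 4.64e-05
δa/a = √(0.000294) = 0.0171
a = 8.38 m/s^2, so δa = 0.0171 × 8.38 = 0.144 m/s^2.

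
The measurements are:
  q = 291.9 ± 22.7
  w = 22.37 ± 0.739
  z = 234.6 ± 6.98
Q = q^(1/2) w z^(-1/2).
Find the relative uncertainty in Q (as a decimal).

Each factor contributes (exponent × relative error)² to (δQ/Q)²:
  (½·δq/q)² = (0.5×0.0778)² = 0.00151;  (1·δw/w)² = (1×0.0330)² = 0.00109;  (−½·δz/z)² = (-0.5×0.0298)² = 0.000221
δQ/Q = √(0.00282) = 0.0531

0.0531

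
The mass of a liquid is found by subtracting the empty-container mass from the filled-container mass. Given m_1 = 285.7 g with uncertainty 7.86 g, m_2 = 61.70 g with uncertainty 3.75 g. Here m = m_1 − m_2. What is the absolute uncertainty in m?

8.71 g

Sums and differences: (δm)² = Σ (cᵢ δxᵢ)².
  (δm_1)² = 61.8;  (δm_2)² = 14.1
δm = √(75.8) = 8.71 g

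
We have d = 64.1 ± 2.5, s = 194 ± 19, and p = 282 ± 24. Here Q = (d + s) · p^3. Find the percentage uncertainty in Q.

Let u = d + s = 258. δu = √(δd² + δs²) = √(6.25 + 361) = 19.2, so δu/u = 0.0742.
Q is then a monomial in u, p:
δQ/Q = √((δu/u)² + (3·δp/p)²) = √(0.00551 + 0.0652) = 0.266

26.6%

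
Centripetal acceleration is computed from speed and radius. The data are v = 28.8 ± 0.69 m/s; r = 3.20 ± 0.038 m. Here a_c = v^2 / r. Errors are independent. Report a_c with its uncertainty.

259 ± 12.8 m/s^2

For a monomial a_c ∝ v^2, r^-1, fractional errors add in quadrature:
  (2·δv/v)² = (2×0.0240)² = 0.00230;  (-1·δr/r)² = (-1×0.0119)² = 0.000141
δa_c/a_c = √(0.00244) = 0.0494
a_c = 259 m/s^2, so δa_c = 0.0494 × 259 = 12.8 m/s^2.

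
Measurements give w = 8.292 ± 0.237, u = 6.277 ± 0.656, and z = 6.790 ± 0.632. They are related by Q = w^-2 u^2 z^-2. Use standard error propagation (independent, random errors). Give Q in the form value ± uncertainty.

Q is a product of powers, so relative uncertainties combine in quadrature:
  (-2·δw/w)² = (-2×0.0286)² = 0.00327;  (2·δu/u)² = (2×0.105)² = 0.0437;  (-2·δz/z)² = (-2×0.0931)² = 0.0347
δQ/Q = √(0.0816) = 0.286
Q = 0.01243, so δQ = 0.286 × 0.01243 = 0.00355.

0.01243 ± 0.00355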